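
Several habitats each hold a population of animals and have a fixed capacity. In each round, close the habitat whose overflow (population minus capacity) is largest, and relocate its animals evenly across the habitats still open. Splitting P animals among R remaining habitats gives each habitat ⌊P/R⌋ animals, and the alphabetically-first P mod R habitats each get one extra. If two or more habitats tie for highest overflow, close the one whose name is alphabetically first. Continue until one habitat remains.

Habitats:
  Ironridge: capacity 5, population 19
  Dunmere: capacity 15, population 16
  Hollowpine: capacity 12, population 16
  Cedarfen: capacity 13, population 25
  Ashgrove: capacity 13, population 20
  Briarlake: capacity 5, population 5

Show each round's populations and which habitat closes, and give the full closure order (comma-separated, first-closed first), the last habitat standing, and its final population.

Closure order: Ironridge, Cedarfen, Ashgrove, Hollowpine, Dunmere
Last habitat: Briarlake with 101 animals

Round 1: Ashgrove=20 Briarlake=5 Cedarfen=25 Dunmere=16 Hollowpine=16 Ironridge=19 → close Ironridge (overflow 14)
  19÷5 = 3 each, +1 to first 4
Round 2: Ashgrove=24 Briarlake=9 Cedarfen=29 Dunmere=20 Hollowpine=19 → close Cedarfen (overflow 16)
  29÷4 = 7 each, +1 to first 1
Round 3: Ashgrove=32 Briarlake=16 Dunmere=27 Hollowpine=26 → close Ashgrove (overflow 19)
  32÷3 = 10 each, +1 to first 2
Round 4: Briarlake=27 Dunmere=38 Hollowpine=36 → close Hollowpine (overflow 24)
  36÷2 = 18 each, +1 to first 0
Round 5: Briarlake=45 Dunmere=56 → close Dunmere (overflow 41)
  56÷1 = 56 each, +1 to first 0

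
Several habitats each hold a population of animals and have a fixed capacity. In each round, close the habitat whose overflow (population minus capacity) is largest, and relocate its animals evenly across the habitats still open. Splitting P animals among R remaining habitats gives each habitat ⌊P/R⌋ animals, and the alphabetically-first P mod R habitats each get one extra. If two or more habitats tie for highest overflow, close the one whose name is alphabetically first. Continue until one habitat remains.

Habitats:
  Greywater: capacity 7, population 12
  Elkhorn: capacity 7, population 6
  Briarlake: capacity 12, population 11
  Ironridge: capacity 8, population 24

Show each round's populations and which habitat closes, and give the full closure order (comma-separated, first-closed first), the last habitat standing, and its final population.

Closure order: Ironridge, Greywater, Briarlake
Last habitat: Elkhorn with 53 animals

Round 1: Briarlake=11 Elkhorn=6 Greywater=12 Ironridge=24 → close Ironridge (overflow 16)
  24÷3 = 8 each, +1 to first 0
Round 2: Briarlake=19 Elkhorn=14 Greywater=20 → close Greywater (overflow 13)
  20÷2 = 10 each, +1 to first 0
Round 3: Briarlake=29 Elkhorn=24 → close Briarlake (overflow 17)
  29÷1 = 29 each, +1 to first 0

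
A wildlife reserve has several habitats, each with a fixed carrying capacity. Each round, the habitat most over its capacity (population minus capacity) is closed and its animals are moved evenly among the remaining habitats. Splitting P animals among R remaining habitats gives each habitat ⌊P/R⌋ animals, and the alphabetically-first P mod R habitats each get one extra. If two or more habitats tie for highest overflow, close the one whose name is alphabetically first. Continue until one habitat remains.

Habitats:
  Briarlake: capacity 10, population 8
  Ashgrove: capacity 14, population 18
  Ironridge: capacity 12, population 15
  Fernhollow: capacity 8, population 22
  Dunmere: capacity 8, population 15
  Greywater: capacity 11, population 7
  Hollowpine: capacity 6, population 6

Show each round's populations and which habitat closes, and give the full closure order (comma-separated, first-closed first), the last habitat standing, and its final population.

Round 1: Ashgrove=18 Briarlake=8 Dunmere=15 Fernhollow=22 Greywater=7 Hollowpine=6 Ironridge=15 → close Fernhollow (overflow 14)
  22÷6 = 3 each, +1 to first 4
Round 2: Ashgrove=22 Briarlake=12 Dunmere=19 Greywater=11 Hollowpine=9 Ironridge=18 → close Dunmere (overflow 11)
  19÷5 = 3 each, +1 to first 4
Round 3: Ashgrove=26 Briarlake=16 Greywater=15 Hollowpine=13 Ironridge=21 → close Ashgrove (overflow 12)
  26÷4 = 6 each, +1 to first 2
Round 4: Briarlake=23 Greywater=22 Hollowpine=19 Ironridge=27 → close Ironridge (overflow 15)
  27÷3 = 9 each, +1 to first 0
Round 5: Briarlake=32 Greywater=31 Hollowpine=28 → close Briarlake (overflow 22)
  32÷2 = 16 each, +1 to first 0
Round 6: Greywater=47 Hollowpine=44 → close Hollowpine (overflow 38)
  44÷1 = 44 each, +1 to first 0

Closure order: Fernhollow, Dunmere, Ashgrove, Ironridge, Briarlake, Hollowpine
Last habitat: Greywater with 91 animals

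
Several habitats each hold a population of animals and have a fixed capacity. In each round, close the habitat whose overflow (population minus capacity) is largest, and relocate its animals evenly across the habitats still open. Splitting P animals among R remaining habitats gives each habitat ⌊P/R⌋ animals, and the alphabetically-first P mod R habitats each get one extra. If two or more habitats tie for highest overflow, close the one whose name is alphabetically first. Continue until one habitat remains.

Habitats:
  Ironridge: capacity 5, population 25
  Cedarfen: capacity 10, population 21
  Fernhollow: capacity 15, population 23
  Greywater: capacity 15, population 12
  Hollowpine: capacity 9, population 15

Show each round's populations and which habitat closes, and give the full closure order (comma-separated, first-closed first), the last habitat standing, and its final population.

Round 1: Cedarfen=21 Fernhollow=23 Greywater=12 Hollowpine=15 Ironridge=25 → close Ironridge (overflow 20)
  25÷4 = 6 each, +1 to first 1
Round 2: Cedarfen=28 Fernhollow=29 Greywater=18 Hollowpine=21 → close Cedarfen (overflow 18)
  28÷3 = 9 each, +1 to first 1
Round 3: Fernhollow=39 Greywater=27 Hollowpine=30 → close Fernhollow (overflow 24)
  39÷2 = 19 each, +1 to first 1
Round 4: Greywater=47 Hollowpine=49 → close Hollowpine (overflow 40)
  49÷1 = 49 each, +1 to first 0

Closure order: Ironridge, Cedarfen, Fernhollow, Hollowpine
Last habitat: Greywater with 96 animals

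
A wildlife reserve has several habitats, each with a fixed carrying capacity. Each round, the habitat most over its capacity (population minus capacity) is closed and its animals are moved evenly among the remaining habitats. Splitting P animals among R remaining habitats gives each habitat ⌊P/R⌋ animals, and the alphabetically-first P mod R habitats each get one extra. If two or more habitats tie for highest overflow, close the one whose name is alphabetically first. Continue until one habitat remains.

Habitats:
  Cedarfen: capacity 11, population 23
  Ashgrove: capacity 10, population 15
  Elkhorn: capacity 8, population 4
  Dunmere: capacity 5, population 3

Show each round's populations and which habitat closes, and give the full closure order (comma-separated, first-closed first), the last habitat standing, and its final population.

Round 1: Ashgrove=15 Cedarfen=23 Dunmere=3 Elkhorn=4 → close Cedarfen (overflow 12)
  23÷3 = 7 each, +1 to first 2
Round 2: Ashgrove=23 Dunmere=11 Elkhorn=11 → close Ashgrove (overflow 13)
  23÷2 = 11 each, +1 to first 1
Round 3: Dunmere=23 Elkhorn=22 → close Dunmere (overflow 18)
  23÷1 = 23 each, +1 to first 0

Closure order: Cedarfen, Ashgrove, Dunmere
Last habitat: Elkhorn with 45 animals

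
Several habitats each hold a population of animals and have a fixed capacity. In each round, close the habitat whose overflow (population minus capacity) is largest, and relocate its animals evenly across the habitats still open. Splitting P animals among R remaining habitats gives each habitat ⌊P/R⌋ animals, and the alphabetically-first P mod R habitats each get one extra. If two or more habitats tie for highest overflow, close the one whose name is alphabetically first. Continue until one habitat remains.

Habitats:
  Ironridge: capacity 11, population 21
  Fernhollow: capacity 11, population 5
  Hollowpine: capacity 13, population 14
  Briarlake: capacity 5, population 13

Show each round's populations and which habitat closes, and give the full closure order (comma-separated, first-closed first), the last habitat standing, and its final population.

Closure order: Ironridge, Briarlake, Hollowpine
Last habitat: Fernhollow with 53 animals

Round 1: Briarlake=13 Fernhollow=5 Hollowpine=14 Ironridge=21 → close Ironridge (overflow 10)
  21÷3 = 7 each, +1 to first 0
Round 2: Briarlake=20 Fernhollow=12 Hollowpine=21 → close Briarlake (overflow 15)
  20÷2 = 10 each, +1 to first 0
Round 3: Fernhollow=22 Hollowpine=31 → close Hollowpine (overflow 18)
  31÷1 = 31 each, +1 to first 0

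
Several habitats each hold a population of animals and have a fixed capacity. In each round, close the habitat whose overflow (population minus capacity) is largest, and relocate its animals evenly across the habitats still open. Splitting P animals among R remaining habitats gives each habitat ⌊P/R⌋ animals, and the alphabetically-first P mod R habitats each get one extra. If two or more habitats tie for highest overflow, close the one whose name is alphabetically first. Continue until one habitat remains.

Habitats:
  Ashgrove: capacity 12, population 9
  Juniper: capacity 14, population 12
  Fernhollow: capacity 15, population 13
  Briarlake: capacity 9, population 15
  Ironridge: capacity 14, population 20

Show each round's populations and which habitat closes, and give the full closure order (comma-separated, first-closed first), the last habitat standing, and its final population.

Round 1: Ashgrove=9 Briarlake=15 Fernhollow=13 Ironridge=20 Juniper=12 → close Briarlake (overflow 6)
  15÷4 = 3 each, +1 to first 3
Round 2: Ashgrove=13 Fernhollow=17 Ironridge=24 Juniper=15 → close Ironridge (overflow 10)
  24÷3 = 8 each, +1 to first 0
Round 3: Ashgrove=21 Fernhollow=25 Juniper=23 → close Fernhollow (overflow 10)
  25÷2 = 12 each, +1 to first 1
Round 4: Ashgrove=34 Juniper=35 → close Ashgrove (overflow 22)
  34÷1 = 34 each, +1 to first 0

Closure order: Briarlake, Ironridge, Fernhollow, Ashgrove
Last habitat: Juniper with 69 animals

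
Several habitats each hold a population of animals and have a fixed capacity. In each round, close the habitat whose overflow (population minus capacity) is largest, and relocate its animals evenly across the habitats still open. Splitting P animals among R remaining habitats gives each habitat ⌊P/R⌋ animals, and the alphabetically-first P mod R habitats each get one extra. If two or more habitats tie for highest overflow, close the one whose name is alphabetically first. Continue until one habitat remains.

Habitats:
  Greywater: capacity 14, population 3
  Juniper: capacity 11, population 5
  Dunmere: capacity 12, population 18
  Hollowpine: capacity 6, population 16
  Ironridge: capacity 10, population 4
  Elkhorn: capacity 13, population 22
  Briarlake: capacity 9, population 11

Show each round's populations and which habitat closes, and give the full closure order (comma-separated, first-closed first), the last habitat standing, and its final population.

Round 1: Briarlake=11 Dunmere=18 Elkhorn=22 Greywater=3 Hollowpine=16 Ironridge=4 Juniper=5 → close Hollowpine (overflow 10)
  16÷6 = 2 each, +1 to first 4
Round 2: Briarlake=14 Dunmere=21 Elkhorn=25 Greywater=6 Ironridge=6 Juniper=7 → close Elkhorn (overflow 12)
  25÷5 = 5 each, +1 to first 0
Round 3: Briarlake=19 Dunmere=26 Greywater=11 Ironridge=11 Juniper=12 → close Dunmere (overflow 14)
  26÷4 = 6 each, +1 to first 2
Round 4: Briarlake=26 Greywater=18 Ironridge=17 Juniper=18 → close Briarlake (overflow 17)
  26÷3 = 8 each, +1 to first 2
Round 5: Greywater=27 Ironridge=26 Juniper=26 → close Ironridge (overflow 16)
  26÷2 = 13 each, +1 to first 0
Round 6: Greywater=40 Juniper=39 → close Juniper (overflow 28)
  39÷1 = 39 each, +1 to first 0

Closure order: Hollowpine, Elkhorn, Dunmere, Briarlake, Ironridge, Juniper
Last habitat: Greywater with 79 animals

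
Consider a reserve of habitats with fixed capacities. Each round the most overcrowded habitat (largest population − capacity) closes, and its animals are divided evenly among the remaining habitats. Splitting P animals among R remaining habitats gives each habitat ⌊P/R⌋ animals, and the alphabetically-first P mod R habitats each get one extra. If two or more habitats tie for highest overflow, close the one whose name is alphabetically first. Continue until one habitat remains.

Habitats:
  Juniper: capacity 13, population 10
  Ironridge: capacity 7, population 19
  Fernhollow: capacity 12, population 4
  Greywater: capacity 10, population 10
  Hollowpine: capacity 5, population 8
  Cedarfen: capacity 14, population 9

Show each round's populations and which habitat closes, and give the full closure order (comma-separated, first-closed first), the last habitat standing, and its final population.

Closure order: Ironridge, Hollowpine, Greywater, Cedarfen, Juniper
Last habitat: Fernhollow with 60 animals

Round 1: Cedarfen=9 Fernhollow=4 Greywater=10 Hollowpine=8 Ironridge=19 Juniper=10 → close Ironridge (overflow 12)
  19÷5 = 3 each, +1 to first 4
Round 2: Cedarfen=13 Fernhollow=8 Greywater=14 Hollowpine=12 Juniper=13 → close Hollowpine (overflow 7)
  12÷4 = 3 each, +1 to first 0
Round 3: Cedarfen=16 Fernhollow=11 Greywater=17 Juniper=16 → close Greywater (overflow 7)
  17÷3 = 5 each, +1 to first 2
Round 4: Cedarfen=22 Fernhollow=17 Juniper=21 → close Cedarfen (overflow 8)
  22÷2 = 11 each, +1 to first 0
Round 5: Fernhollow=28 Juniper=32 → close Juniper (overflow 19)
  32÷1 = 32 each, +1 to first 0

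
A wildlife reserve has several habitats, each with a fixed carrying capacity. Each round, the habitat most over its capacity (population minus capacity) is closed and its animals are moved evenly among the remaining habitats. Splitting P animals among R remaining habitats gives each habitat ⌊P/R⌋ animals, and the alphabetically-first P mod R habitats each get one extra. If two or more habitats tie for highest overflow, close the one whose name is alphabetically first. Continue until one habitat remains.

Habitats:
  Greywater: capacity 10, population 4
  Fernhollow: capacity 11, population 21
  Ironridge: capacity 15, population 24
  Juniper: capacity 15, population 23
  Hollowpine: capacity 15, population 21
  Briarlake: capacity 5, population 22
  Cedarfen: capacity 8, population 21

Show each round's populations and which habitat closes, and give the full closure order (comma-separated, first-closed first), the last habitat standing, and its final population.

Round 1: Briarlake=22 Cedarfen=21 Fernhollow=21 Greywater=4 Hollowpine=21 Ironridge=24 Juniper=23 → close Briarlake (overflow 17)
  22÷6 = 3 each, +1 to first 4
Round 2: Cedarfen=25 Fernhollow=25 Greywater=8 Hollowpine=25 Ironridge=27 Juniper=26 → close Cedarfen (overflow 17)
  25÷5 = 5 each, +1 to first 0
Round 3: Fernhollow=30 Greywater=13 Hollowpine=30 Ironridge=32 Juniper=31 → close Fernhollow (overflow 19)
  30÷4 = 7 each, +1 to first 2
Round 4: Greywater=21 Hollowpine=38 Ironridge=39 Juniper=38 → close Ironridge (overflow 24)
  39÷3 = 13 each, +1 to first 0
Round 5: Greywater=34 Hollowpine=51 Juniper=51 → close Hollowpine (overflow 36)
  51÷2 = 25 each, +1 to first 1
Round 6: Greywater=60 Juniper=76 → close Juniper (overflow 61)
  76÷1 = 76 each, +1 to first 0

Closure order: Briarlake, Cedarfen, Fernhollow, Ironridge, Hollowpine, Juniper
Last habitat: Greywater with 136 animals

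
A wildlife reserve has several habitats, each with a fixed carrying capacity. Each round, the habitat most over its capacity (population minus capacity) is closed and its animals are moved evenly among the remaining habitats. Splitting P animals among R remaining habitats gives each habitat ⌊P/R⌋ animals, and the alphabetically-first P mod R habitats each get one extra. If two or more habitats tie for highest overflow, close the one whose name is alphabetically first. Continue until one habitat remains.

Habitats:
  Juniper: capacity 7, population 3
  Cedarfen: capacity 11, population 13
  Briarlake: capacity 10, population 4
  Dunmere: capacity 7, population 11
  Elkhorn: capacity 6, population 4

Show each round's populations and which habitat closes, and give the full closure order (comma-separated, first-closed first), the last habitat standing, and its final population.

Round 1: Briarlake=4 Cedarfen=13 Dunmere=11 Elkhorn=4 Juniper=3 → close Dunmere (overflow 4)
  11÷4 = 2 each, +1 to first 3
Round 2: Briarlake=7 Cedarfen=16 Elkhorn=7 Juniper=5 → close Cedarfen (overflow 5)
  16÷3 = 5 each, +1 to first 1
Round 3: Briarlake=13 Elkhorn=12 Juniper=10 → close Elkhorn (overflow 6)
  12÷2 = 6 each, +1 to first 0
Round 4: Briarlake=19 Juniper=16 → close Briarlake (overflow 9)
  19÷1 = 19 each, +1 to first 0

Closure order: Dunmere, Cedarfen, Elkhorn, Briarlake
Last habitat: Juniper with 35 animals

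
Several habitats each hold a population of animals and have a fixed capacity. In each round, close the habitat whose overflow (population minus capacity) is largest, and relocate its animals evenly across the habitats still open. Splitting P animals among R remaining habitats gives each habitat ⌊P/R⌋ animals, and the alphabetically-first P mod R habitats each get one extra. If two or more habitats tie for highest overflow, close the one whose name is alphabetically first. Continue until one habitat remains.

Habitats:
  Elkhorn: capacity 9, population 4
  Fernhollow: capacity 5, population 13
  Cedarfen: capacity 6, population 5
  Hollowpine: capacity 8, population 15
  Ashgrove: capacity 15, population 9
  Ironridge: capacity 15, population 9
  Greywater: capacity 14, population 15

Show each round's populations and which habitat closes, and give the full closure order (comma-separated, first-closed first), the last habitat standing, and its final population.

Round 1: Ashgrove=9 Cedarfen=5 Elkhorn=4 Fernhollow=13 Greywater=15 Hollowpine=15 Ironridge=9 → close Fernhollow (overflow 8)
  13÷6 = 2 each, +1 to first 1
Round 2: Ashgrove=12 Cedarfen=7 Elkhorn=6 Greywater=17 Hollowpine=17 Ironridge=11 → close Hollowpine (overflow 9)
  17÷5 = 3 each, +1 to first 2
Round 3: Ashgrove=16 Cedarfen=11 Elkhorn=9 Greywater=20 Ironridge=14 → close Greywater (overflow 6)
  20÷4 = 5 each, +1 to first 0
Round 4: Ashgrove=21 Cedarfen=16 Elkhorn=14 Ironridge=19 → close Cedarfen (overflow 10)
  16÷3 = 5 each, +1 to first 1
Round 5: Ashgrove=27 Elkhorn=19 Ironridge=24 → close Ashgrove (overflow 12)
  27÷2 = 13 each, +1 to first 1
Round 6: Elkhorn=33 Ironridge=37 → close Elkhorn (overflow 24)
  33÷1 = 33 each, +1 to first 0

Closure order: Fernhollow, Hollowpine, Greywater, Cedarfen, Ashgrove, Elkhorn
Last habitat: Ironridge with 70 animals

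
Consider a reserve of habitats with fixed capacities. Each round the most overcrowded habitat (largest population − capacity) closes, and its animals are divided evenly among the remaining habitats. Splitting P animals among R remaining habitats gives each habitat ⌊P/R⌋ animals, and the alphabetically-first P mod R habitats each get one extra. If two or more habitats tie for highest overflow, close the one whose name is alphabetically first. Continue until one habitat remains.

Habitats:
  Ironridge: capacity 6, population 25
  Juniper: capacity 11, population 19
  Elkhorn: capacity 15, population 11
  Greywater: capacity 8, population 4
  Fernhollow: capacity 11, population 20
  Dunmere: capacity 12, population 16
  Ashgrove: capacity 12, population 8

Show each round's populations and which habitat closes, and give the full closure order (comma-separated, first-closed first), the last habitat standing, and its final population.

Round 1: Ashgrove=8 Dunmere=16 Elkhorn=11 Fernhollow=20 Greywater=4 Ironridge=25 Juniper=19 → close Ironridge (overflow 19)
  25÷6 = 4 each, +1 to first 1
Round 2: Ashgrove=13 Dunmere=20 Elkhorn=15 Fernhollow=24 Greywater=8 Juniper=23 → close Fernhollow (overflow 13)
  24÷5 = 4 each, +1 to first 4
Round 3: Ashgrove=18 Dunmere=25 Elkhorn=20 Greywater=13 Juniper=27 → close Juniper (overflow 16)
  27÷4 = 6 each, +1 to first 3
Round 4: Ashgrove=25 Dunmere=32 Elkhorn=27 Greywater=19 → close Dunmere (overflow 20)
  32÷3 = 10 each, +1 to first 2
Round 5: Ashgrove=36 Elkhorn=38 Greywater=29 → close Ashgrove (overflow 24)
  36÷2 = 18 each, +1 to first 0
Round 6: Elkhorn=56 Greywater=47 → close Elkhorn (overflow 41)
  56÷1 = 56 each, +1 to first 0

Closure order: Ironridge, Fernhollow, Juniper, Dunmere, Ashgrove, Elkhorn
Last habitat: Greywater with 103 animals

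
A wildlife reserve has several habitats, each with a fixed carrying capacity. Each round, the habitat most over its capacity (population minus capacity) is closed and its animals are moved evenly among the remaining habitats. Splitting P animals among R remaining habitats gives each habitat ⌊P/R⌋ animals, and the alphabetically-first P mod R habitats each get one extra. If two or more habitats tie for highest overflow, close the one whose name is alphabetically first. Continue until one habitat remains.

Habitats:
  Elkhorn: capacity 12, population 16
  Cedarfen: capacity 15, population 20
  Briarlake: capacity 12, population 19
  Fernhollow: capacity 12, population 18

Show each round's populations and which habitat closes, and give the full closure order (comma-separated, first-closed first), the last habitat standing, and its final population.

Closure order: Briarlake, Cedarfen, Fernhollow
Last habitat: Elkhorn with 73 animals

Round 1: Briarlake=19 Cedarfen=20 Elkhorn=16 Fernhollow=18 → close Briarlake (overflow 7)
  19÷3 = 6 each, +1 to first 1
Round 2: Cedarfen=27 Elkhorn=22 Fernhollow=24 → close Cedarfen (overflow 12)
  27÷2 = 13 each, +1 to first 1
Round 3: Elkhorn=36 Fernhollow=37 → close Fernhollow (overflow 25)
  37÷1 = 37 each, +1 to first 0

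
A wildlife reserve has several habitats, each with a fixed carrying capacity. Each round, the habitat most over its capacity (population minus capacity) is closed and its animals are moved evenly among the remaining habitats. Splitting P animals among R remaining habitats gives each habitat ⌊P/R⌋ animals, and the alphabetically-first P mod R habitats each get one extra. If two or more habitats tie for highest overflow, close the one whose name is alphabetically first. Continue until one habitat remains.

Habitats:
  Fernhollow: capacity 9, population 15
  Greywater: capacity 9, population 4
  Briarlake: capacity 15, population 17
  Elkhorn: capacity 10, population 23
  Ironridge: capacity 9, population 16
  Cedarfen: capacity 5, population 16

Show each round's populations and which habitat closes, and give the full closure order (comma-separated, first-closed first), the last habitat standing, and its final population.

Round 1: Briarlake=17 Cedarfen=16 Elkhorn=23 Fernhollow=15 Greywater=4 Ironridge=16 → close Elkhorn (overflow 13)
  23÷5 = 4 each, +1 to first 3
Round 2: Briarlake=22 Cedarfen=21 Fernhollow=20 Greywater=8 Ironridge=20 → close Cedarfen (overflow 16)
  21÷4 = 5 each, +1 to first 1
Round 3: Briarlake=28 Fernhollow=25 Greywater=13 Ironridge=25 → close Fernhollow (overflow 16)
  25÷3 = 8 each, +1 to first 1
Round 4: Briarlake=37 Greywater=21 Ironridge=33 → close Ironridge (overflow 24)
  33÷2 = 16 each, +1 to first 1
Round 5: Briarlake=54 Greywater=37 → close Briarlake (overflow 39)
  54÷1 = 54 each, +1 to first 0

Closure order: Elkhorn, Cedarfen, Fernhollow, Ironridge, Briarlake
Last habitat: Greywater with 91 animals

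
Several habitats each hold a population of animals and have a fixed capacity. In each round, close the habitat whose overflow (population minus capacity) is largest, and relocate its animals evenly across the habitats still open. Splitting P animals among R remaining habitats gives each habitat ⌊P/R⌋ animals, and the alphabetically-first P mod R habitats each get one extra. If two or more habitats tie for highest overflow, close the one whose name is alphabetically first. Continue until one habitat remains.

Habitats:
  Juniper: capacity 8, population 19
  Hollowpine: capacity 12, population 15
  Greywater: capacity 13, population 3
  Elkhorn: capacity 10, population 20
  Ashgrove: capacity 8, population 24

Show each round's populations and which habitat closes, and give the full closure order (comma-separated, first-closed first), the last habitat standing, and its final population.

Round 1: Ashgrove=24 Elkhorn=20 Greywater=3 Hollowpine=15 Juniper=19 → close Ashgrove (overflow 16)
  24÷4 = 6 each, +1 to first 0
Round 2: Elkhorn=26 Greywater=9 Hollowpine=21 Juniper=25 → close Juniper (overflow 17)
  25÷3 = 8 each, +1 to first 1
Round 3: Elkhorn=35 Greywater=17 Hollowpine=29 → close Elkhorn (overflow 25)
  35÷2 = 17 each, +1 to first 1
Round 4: Greywater=35 Hollowpine=46 → close Hollowpine (overflow 34)
  46÷1 = 46 each, +1 to first 0

Closure order: Ashgrove, Juniper, Elkhorn, Hollowpine
Last habitat: Greywater with 81 animals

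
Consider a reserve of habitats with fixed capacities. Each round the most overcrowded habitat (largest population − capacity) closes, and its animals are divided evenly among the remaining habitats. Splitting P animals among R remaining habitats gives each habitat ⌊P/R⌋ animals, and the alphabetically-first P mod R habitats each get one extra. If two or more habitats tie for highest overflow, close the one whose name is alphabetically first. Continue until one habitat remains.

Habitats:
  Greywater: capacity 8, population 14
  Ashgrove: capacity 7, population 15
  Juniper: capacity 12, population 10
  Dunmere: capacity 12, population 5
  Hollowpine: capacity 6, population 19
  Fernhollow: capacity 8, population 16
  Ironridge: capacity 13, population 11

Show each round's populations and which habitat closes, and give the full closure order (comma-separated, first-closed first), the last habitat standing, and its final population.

Closure order: Hollowpine, Ashgrove, Fernhollow, Greywater, Ironridge, Juniper
Last habitat: Dunmere with 90 animals

Round 1: Ashgrove=15 Dunmere=5 Fernhollow=16 Greywater=14 Hollowpine=19 Ironridge=11 Juniper=10 → close Hollowpine (overflow 13)
  19÷6 = 3 each, +1 to first 1
Round 2: Ashgrove=19 Dunmere=8 Fernhollow=19 Greywater=17 Ironridge=14 Juniper=13 → close Ashgrove (overflow 12)
  19÷5 = 3 each, +1 to first 4
Round 3: Dunmere=12 Fernhollow=23 Greywater=21 Ironridge=18 Juniper=16 → close Fernhollow (overflow 15)
  23÷4 = 5 each, +1 to first 3
Round 4: Dunmere=18 Greywater=27 Ironridge=24 Juniper=21 → close Greywater (overflow 19)
  27÷3 = 9 each, +1 to first 0
Round 5: Dunmere=27 Ironridge=33 Juniper=30 → close Ironridge (overflow 20)
  33÷2 = 16 each, +1 to first 1
Round 6: Dunmere=44 Juniper=46 → close Juniper (overflow 34)
  46÷1 = 46 each, +1 to first 0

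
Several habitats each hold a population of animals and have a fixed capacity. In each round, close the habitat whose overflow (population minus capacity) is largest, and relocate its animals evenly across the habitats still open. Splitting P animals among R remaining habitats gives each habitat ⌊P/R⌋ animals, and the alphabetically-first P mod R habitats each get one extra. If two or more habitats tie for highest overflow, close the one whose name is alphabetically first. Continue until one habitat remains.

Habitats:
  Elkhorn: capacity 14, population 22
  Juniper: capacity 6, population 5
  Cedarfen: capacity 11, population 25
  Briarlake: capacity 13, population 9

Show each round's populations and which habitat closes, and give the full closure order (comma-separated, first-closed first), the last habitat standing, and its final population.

Round 1: Briarlake=9 Cedarfen=25 Elkhorn=22 Juniper=5 → close Cedarfen (overflow 14)
  25÷3 = 8 each, +1 to first 1
Round 2: Briarlake=18 Elkhorn=30 Juniper=13 → close Elkhorn (overflow 16)
  30÷2 = 15 each, +1 to first 0
Round 3: Briarlake=33 Juniper=28 → close Juniper (overflow 22)
  28÷1 = 28 each, +1 to first 0

Closure order: Cedarfen, Elkhorn, Juniper
Last habitat: Briarlake with 61 animals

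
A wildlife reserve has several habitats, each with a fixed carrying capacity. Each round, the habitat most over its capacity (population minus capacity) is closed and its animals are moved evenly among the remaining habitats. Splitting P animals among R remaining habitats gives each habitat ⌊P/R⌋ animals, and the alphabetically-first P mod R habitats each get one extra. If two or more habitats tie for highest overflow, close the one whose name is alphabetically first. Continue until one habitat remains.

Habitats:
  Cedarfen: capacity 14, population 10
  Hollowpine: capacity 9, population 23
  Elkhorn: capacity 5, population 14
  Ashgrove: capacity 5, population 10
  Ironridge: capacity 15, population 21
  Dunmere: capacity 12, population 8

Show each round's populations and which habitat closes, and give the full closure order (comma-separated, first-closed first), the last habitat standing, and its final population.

Round 1: Ashgrove=10 Cedarfen=10 Dunmere=8 Elkhorn=14 Hollowpine=23 Ironridge=21 → close Hollowpine (overflow 14)
  23÷5 = 4 each, +1 to first 3
Round 2: Ashgrove=15 Cedarfen=15 Dunmere=13 Elkhorn=18 Ironridge=25 → close Elkhorn (overflow 13)
  18÷4 = 4 each, +1 to first 2
Round 3: Ashgrove=20 Cedarfen=20 Dunmere=17 Ironridge=29 → close Ashgrove (overflow 15)
  20÷3 = 6 each, +1 to first 2
Round 4: Cedarfen=27 Dunmere=24 Ironridge=35 → close Ironridge (overflow 20)
  35÷2 = 17 each, +1 to first 1
Round 5: Cedarfen=45 Dunmere=41 → close Cedarfen (overflow 31)
  45÷1 = 45 each, +1 to first 0

Closure order: Hollowpine, Elkhorn, Ashgrove, Ironridge, Cedarfen
Last habitat: Dunmere with 86 animals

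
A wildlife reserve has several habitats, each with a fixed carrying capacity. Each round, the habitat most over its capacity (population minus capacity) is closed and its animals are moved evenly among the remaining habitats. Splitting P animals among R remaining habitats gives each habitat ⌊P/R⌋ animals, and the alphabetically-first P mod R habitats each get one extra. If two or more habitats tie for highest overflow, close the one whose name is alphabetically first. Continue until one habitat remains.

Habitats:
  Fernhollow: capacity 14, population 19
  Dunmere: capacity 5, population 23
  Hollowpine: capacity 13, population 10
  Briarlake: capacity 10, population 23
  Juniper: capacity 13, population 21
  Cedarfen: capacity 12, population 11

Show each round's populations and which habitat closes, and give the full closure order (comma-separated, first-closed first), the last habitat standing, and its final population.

Round 1: Briarlake=23 Cedarfen=11 Dunmere=23 Fernhollow=19 Hollowpine=10 Juniper=21 → close Dunmere (overflow 18)
  23÷5 = 4 each, +1 to first 3
Round 2: Briarlake=28 Cedarfen=16 Fernhollow=24 Hollowpine=14 Juniper=25 → close Briarlake (overflow 18)
  28÷4 = 7 each, +1 to first 0
Round 3: Cedarfen=23 Fernhollow=31 Hollowpine=21 Juniper=32 → close Juniper (overflow 19)
  32÷3 = 10 each, +1 to first 2
Round 4: Cedarfen=34 Fernhollow=42 Hollowpine=31 → close Fernhollow (overflow 28)
  42÷2 = 21 each, +1 to first 0
Round 5: Cedarfen=55 Hollowpine=52 → close Cedarfen (overflow 43)
  55÷1 = 55 each, +1 to first 0

Closure order: Dunmere, Briarlake, Juniper, Fernhollow, Cedarfen
Last habitat: Hollowpine with 107 animals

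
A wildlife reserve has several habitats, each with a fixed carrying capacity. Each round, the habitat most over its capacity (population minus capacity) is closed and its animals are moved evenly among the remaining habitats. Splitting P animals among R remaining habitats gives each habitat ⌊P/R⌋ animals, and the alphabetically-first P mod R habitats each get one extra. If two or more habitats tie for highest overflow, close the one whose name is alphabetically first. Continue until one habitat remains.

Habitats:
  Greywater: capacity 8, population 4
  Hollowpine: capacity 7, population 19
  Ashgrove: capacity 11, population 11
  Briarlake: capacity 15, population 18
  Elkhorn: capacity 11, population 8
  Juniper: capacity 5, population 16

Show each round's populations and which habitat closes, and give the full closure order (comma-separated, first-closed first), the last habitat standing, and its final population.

Closure order: Hollowpine, Juniper, Briarlake, Ashgrove, Elkhorn
Last habitat: Greywater with 76 animals

Round 1: Ashgrove=11 Briarlake=18 Elkhorn=8 Greywater=4 Hollowpine=19 Juniper=16 → close Hollowpine (overflow 12)
  19÷5 = 3 each, +1 to first 4
Round 2: Ashgrove=15 Briarlake=22 Elkhorn=12 Greywater=8 Juniper=19 → close Juniper (overflow 14)
  19÷4 = 4 each, +1 to first 3
Round 3: Ashgrove=20 Briarlake=27 Elkhorn=17 Greywater=12 → close Briarlake (overflow 12)
  27÷3 = 9 each, +1 to first 0
Round 4: Ashgrove=29 Elkhorn=26 Greywater=21 → close Ashgrove (overflow 18)
  29÷2 = 14 each, +1 to first 1
Round 5: Elkhorn=41 Greywater=35 → close Elkhorn (overflow 30)
  41÷1 = 41 each, +1 to first 0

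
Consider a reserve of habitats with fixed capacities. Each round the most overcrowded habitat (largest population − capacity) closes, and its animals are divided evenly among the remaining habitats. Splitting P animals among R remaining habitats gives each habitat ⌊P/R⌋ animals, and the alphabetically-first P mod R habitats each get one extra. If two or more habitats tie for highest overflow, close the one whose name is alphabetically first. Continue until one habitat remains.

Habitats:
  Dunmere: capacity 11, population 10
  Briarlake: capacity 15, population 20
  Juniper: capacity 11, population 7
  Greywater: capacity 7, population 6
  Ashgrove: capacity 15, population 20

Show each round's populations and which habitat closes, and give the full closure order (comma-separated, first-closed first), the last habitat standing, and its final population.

Closure order: Ashgrove, Briarlake, Dunmere, Greywater
Last habitat: Juniper with 63 animals

Round 1: Ashgrove=20 Briarlake=20 Dunmere=10 Greywater=6 Juniper=7 → close Ashgrove (overflow 5)
  20÷4 = 5 each, +1 to first 0
Round 2: Briarlake=25 Dunmere=15 Greywater=11 Juniper=12 → close Briarlake (overflow 10)
  25÷3 = 8 each, +1 to first 1
Round 3: Dunmere=24 Greywater=19 Juniper=20 → close Dunmere (overflow 13)
  24÷2 = 12 each, +1 to first 0
Round 4: Greywater=31 Juniper=32 → close Greywater (overflow 24)
  31÷1 = 31 each, +1 to first 0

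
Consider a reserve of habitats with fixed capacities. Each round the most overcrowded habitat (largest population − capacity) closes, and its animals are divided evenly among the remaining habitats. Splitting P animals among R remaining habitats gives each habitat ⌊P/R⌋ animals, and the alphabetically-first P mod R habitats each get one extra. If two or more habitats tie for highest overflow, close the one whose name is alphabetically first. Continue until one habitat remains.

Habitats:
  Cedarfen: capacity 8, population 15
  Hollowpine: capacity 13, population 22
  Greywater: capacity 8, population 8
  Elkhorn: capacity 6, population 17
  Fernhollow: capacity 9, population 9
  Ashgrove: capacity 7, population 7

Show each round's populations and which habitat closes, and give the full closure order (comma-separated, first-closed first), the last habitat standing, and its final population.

Round 1: Ashgrove=7 Cedarfen=15 Elkhorn=17 Fernhollow=9 Greywater=8 Hollowpine=22 → close Elkhorn (overflow 11)
  17÷5 = 3 each, +1 to first 2
Round 2: Ashgrove=11 Cedarfen=19 Fernhollow=12 Greywater=11 Hollowpine=25 → close Hollowpine (overflow 12)
  25÷4 = 6 each, +1 to first 1
Round 3: Ashgrove=18 Cedarfen=25 Fernhollow=18 Greywater=17 → close Cedarfen (overflow 17)
  25÷3 = 8 each, +1 to first 1
Round 4: Ashgrove=27 Fernhollow=26 Greywater=25 → close Ashgrove (overflow 20)
  27÷2 = 13 each, +1 to first 1
Round 5: Fernhollow=40 Greywater=38 → close Fernhollow (overflow 31)
  40÷1 = 40 each, +1 to first 0

Closure order: Elkhorn, Hollowpine, Cedarfen, Ashgrove, Fernhollow
Last habitat: Greywater with 78 animals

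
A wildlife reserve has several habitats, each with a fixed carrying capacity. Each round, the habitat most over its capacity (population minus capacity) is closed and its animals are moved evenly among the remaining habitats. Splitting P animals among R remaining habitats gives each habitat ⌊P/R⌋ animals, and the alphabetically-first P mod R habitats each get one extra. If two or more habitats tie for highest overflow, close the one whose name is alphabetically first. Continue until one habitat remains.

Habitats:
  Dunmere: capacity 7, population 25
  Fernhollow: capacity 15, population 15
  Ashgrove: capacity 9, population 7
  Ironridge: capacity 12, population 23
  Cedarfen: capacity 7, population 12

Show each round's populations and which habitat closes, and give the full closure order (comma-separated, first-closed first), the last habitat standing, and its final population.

Round 1: Ashgrove=7 Cedarfen=12 Dunmere=25 Fernhollow=15 Ironridge=23 → close Dunmere (overflow 18)
  25÷4 = 6 each, +1 to first 1
Round 2: Ashgrove=14 Cedarfen=18 Fernhollow=21 Ironridge=29 → close Ironridge (overflow 17)
  29÷3 = 9 each, +1 to first 2
Round 3: Ashgrove=24 Cedarfen=28 Fernhollow=30 → close Cedarfen (overflow 21)
  28÷2 = 14 each, +1 to first 0
Round 4: Ashgrove=38 Fernhollow=44 → close Ashgrove (overflow 29)
  38÷1 = 38 each, +1 to first 0

Closure order: Dunmere, Ironridge, Cedarfen, Ashgrove
Last habitat: Fernhollow with 82 animals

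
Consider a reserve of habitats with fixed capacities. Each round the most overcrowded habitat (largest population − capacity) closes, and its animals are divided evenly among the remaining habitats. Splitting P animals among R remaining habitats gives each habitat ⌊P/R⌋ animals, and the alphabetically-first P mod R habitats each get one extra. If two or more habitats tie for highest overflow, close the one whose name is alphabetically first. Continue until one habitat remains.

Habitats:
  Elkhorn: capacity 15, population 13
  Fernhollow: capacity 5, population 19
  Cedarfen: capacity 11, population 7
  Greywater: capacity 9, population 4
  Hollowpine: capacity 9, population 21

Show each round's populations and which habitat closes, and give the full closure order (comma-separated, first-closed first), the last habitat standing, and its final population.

Closure order: Fernhollow, Hollowpine, Elkhorn, Cedarfen
Last habitat: Greywater with 64 animals

Round 1: Cedarfen=7 Elkhorn=13 Fernhollow=19 Greywater=4 Hollowpine=21 → close Fernhollow (overflow 14)
  19÷4 = 4 each, +1 to first 3
Round 2: Cedarfen=12 Elkhorn=18 Greywater=9 Hollowpine=25 → close Hollowpine (overflow 16)
  25÷3 = 8 each, +1 to first 1
Round 3: Cedarfen=21 Elkhorn=26 Greywater=17 → close Elkhorn (overflow 11)
  26÷2 = 13 each, +1 to first 0
Round 4: Cedarfen=34 Greywater=30 → close Cedarfen (overflow 23)
  34÷1 = 34 each, +1 to first 0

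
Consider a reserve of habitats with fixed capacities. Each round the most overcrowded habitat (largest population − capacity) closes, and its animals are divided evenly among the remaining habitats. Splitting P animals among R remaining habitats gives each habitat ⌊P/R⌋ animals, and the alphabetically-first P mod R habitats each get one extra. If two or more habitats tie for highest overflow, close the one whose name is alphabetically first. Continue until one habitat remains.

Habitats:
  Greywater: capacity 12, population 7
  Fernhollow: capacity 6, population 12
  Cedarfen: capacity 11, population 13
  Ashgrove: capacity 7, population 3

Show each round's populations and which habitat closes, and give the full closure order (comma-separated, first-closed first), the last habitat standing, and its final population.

Closure order: Fernhollow, Cedarfen, Ashgrove
Last habitat: Greywater with 35 animals

Round 1: Ashgrove=3 Cedarfen=13 Fernhollow=12 Greywater=7 → close Fernhollow (overflow 6)
  12÷3 = 4 each, +1 to first 0
Round 2: Ashgrove=7 Cedarfen=17 Greywater=11 → close Cedarfen (overflow 6)
  17÷2 = 8 each, +1 to first 1
Round 3: Ashgrove=16 Greywater=19 → close Ashgrove (overflow 9)
  16÷1 = 16 each, +1 to first 0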